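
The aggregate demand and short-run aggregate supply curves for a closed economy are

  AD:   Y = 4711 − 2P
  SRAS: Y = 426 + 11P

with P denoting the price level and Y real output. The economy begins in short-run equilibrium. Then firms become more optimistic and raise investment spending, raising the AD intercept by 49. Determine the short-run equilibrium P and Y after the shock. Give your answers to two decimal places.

P = 333.38, Y = 4093.23

This is a positive demand shock: AD shifts right.
New AD: Y = 4760 − 2P.
Set AD = SRAS: 4760 − 2P = 426 + 11P, so 4334 = 13P and P = 333.38.
Substituting into AD, Y = 4093.23.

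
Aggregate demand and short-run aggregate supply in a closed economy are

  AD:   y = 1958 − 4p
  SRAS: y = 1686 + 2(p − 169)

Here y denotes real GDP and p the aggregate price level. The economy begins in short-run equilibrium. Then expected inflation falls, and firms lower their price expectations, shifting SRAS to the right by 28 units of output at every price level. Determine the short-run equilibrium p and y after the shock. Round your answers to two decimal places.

p = 97.00, y = 1570.00

This is a positive supply shock: SRAS shifts right.
New SRAS: y = 1376 + 2p.
Set AD = SRAS: 1958 − 4p = 1376 + 2p, so 582 = 6p and p = 97.00.
Substituting into AD, y = 1570.00.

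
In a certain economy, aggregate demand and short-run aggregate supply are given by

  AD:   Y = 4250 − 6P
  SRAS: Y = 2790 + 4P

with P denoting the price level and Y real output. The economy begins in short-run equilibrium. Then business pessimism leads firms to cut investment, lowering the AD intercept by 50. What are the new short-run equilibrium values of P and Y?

P = 141, Y = 3354

This is a negative demand shock: AD shifts left.
New AD: Y = 4200 − 6P.
Set AD = SRAS: 4200 − 6P = 2790 + 4P, so 1410 = 10P and P = 141.
Y = 4200 − 6·141 = 3354.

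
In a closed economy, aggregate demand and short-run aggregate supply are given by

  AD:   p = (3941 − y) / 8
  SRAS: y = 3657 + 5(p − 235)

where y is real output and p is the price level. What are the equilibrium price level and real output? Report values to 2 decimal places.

p = 112.23, y = 3043.15

Write SRAS as y = 3657 + 5p − 1175 = 2482 + 5p.
Rearrange AD to y = 3941 − 8p.
Set AD = SRAS: 3941 − 8p = 2482 + 5p, so 1459 = 13p and p = 112.23.
Substituting into AD, y = 3941 − 8p = 3043.15.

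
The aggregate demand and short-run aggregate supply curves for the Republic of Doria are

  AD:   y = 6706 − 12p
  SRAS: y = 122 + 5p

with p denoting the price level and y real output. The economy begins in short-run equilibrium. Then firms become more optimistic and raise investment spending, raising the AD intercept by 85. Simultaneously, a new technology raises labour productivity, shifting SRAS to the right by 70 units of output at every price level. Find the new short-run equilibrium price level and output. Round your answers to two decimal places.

p = 388.18, y = 2132.88

After both shocks: AD is y = 6791 − 12p and SRAS is y = 192 + 5p.
Setting them equal: 6599 = 17p, so p = 388.18.
Substituting into AD, y = 2132.88.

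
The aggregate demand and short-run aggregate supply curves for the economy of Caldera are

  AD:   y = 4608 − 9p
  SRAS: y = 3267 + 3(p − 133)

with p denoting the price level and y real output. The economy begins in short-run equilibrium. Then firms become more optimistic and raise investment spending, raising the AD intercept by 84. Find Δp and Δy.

This is a positive demand shock: AD shifts right.
New AD: y = 4692 − 9p.
SRAS can be written y = 2868 + 3p.
Set AD = SRAS: 4692 − 9p = 2868 + 3p, so 1824 = 12p and p = 152.
y = 4692 − 9·152 = 3324.
Initially p = 145, y = 3303, so Δp = +7 and Δy = +21.

Δp = +7, Δy = +21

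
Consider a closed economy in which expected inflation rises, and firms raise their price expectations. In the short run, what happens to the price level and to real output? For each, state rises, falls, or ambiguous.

This is an adverse supply shock: SRAS shifts left.
Moving along the downward-sloping AD curve, P rises and Y falls.

Price level: rises; output: falls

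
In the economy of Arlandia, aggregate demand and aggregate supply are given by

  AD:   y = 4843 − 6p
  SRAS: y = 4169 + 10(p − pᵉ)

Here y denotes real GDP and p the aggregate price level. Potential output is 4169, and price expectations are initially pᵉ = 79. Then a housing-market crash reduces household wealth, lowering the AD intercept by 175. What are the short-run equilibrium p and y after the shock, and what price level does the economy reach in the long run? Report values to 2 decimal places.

AD shifts left: new AD is y = 4668 − 6p. With pᵉ = 79, SRAS is y = 3379 + 10p.
Short run: 4668 − 6p = 3379 + 10p gives 1289 = 16p, so p = 80.56 and y = 4668 − 6p = 4184.63.
y = 4184.63 is above potential 4169; expectations adjust and SRAS shifts left until y = 4169.
Long run: on the new AD curve, 4169 = 4668 − 6p gives p = 83.17.

Short run: p = 80.56, y = 4184.63. Long run: p = 83.17.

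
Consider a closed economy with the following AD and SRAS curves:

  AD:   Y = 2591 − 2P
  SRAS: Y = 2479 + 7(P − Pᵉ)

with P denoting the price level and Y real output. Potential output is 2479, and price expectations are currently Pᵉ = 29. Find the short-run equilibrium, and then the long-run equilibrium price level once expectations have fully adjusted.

Short run: P = 35, Y = 2521. Long run: P = 56.

Short run: with Pᵉ = 29, SRAS is Y = 2276 + 7P. Setting AD = SRAS gives 315 = 9P, so P = 35 and Y = 2591 − 2·35 = 2521.
Output 2521 is above potential 2479, so over time expected prices rise and SRAS shifts left until Y returns to 2479.
Long run: Y = 2479 on the AD curve gives 2479 = 2591 − 2P, so P = 56.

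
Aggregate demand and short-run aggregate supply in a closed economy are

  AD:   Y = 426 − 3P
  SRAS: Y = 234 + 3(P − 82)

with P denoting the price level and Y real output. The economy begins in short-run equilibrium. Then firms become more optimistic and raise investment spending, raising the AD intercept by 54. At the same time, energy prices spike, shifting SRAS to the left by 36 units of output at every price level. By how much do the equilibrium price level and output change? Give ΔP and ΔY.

After both shocks: AD is Y = 480 − 3P and SRAS is Y = 3P − 48.
Setting them equal: 528 = 6P, so P = 88.
Y = 480 − 3·88 = 216.
Initially P = 73, Y = 207, so ΔP = +15 and ΔY = +9.

ΔP = +15, ΔY = +9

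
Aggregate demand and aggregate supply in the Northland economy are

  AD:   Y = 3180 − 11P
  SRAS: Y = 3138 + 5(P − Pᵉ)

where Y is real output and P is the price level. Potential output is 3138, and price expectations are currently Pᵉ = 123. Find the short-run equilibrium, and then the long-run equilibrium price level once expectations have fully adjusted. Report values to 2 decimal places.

Short run: with Pᵉ = 123, SRAS is Y = 2523 + 5P. Setting AD = SRAS gives 657 = 16P, so P = 41.06 and Y = 3180 − 11P = 2728.31.
Output 2728.31 is below potential 3138, so over time expected prices fall and SRAS shifts right until Y returns to 3138.
Long run: Y = 3138 on the AD curve gives 3138 = 3180 − 11P, so P = 3.82.

Short run: P = 41.06, Y = 2728.31. Long run: P = 3.82.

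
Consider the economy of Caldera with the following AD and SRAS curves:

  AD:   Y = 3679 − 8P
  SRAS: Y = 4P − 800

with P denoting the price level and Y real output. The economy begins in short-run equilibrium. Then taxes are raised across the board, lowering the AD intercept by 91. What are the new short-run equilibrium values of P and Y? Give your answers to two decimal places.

This is a negative demand shock: AD shifts left.
New AD: Y = 3588 − 8P.
Set AD = SRAS: 3588 − 8P = 4P − 800, so 4388 = 12P and P = 365.67.
Substituting into AD, Y = 662.67.

P = 365.67, Y = 662.67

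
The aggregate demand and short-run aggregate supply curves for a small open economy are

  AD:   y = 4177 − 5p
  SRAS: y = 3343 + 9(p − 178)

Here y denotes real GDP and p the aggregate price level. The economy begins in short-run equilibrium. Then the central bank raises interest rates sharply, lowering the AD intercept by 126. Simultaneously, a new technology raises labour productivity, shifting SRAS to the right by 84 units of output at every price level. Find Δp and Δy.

Δp = -15, Δy = -51

After both shocks: AD is y = 4051 − 5p and SRAS is y = 1825 + 9p.
Setting them equal: 2226 = 14p, so p = 159.
y = 4051 − 5·159 = 3256.
Initially p = 174, y = 3307, so Δp = -15 and Δy = -51.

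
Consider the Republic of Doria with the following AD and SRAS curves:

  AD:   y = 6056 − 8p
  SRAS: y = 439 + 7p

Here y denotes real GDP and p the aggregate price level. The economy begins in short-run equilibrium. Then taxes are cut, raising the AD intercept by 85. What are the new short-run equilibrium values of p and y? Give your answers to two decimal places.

This is a positive demand shock: AD shifts right.
New AD: y = 6141 − 8p.
Set AD = SRAS: 6141 − 8p = 439 + 7p, so 5702 = 15p and p = 380.13.
Substituting into AD, y = 3099.93.

p = 380.13, y = 3099.93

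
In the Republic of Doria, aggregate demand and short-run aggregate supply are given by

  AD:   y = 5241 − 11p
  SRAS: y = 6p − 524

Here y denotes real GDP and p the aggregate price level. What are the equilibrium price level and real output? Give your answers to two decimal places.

Set AD = SRAS: 5241 − 11p = 6p − 524, so 5765 = 17p and p = 339.12.
Substituting into AD, y = 5241 − 11p = 1510.71.

p = 339.12, y = 1510.71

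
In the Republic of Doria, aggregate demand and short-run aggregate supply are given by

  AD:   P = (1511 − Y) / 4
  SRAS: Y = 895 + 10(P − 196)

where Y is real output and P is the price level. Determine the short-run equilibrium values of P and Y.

P = 184, Y = 775

Write SRAS as Y = 895 + 10P − 1960 = 10P − 1065.
Rearrange AD to Y = 1511 − 4P.
Set AD = SRAS: 1511 − 4P = 10P − 1065, so 2576 = 14P and P = 184.
Then Y = 1511 − 4·184 = 775.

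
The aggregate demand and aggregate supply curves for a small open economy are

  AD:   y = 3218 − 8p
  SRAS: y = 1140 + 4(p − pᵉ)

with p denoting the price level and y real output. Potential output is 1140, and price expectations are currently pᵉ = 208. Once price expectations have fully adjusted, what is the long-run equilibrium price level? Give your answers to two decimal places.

Long-run p = 259.75

Short run: with pᵉ = 208, SRAS is y = 308 + 4p. Setting AD = SRAS gives 2910 = 12p, so p = 242.50 and y = 3218 − 8p = 1278.00.
Output 1278.00 is above potential 1140, so over time expected prices rise and SRAS shifts left until y returns to 1140.
Long run: y = 1140 on the AD curve gives 1140 = 3218 − 8p, so p = 259.75.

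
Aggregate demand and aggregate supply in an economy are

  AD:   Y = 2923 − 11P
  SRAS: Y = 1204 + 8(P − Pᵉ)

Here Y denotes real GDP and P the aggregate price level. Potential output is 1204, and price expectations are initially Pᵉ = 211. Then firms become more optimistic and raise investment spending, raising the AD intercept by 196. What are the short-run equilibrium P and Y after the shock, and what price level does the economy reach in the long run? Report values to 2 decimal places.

Short run: P = 189.63, Y = 1033.05. Long run: P = 174.09.

AD shifts right: new AD is Y = 3119 − 11P. With Pᵉ = 211, SRAS is Y = 8P − 484.
Short run: 3119 − 11P = 8P − 484 gives 3603 = 19P, so P = 189.63 and Y = 3119 − 11P = 1033.05.
Y = 1033.05 is below potential 1204; expectations adjust and SRAS shifts right until Y = 1204.
Long run: on the new AD curve, 1204 = 3119 − 11P gives P = 174.09.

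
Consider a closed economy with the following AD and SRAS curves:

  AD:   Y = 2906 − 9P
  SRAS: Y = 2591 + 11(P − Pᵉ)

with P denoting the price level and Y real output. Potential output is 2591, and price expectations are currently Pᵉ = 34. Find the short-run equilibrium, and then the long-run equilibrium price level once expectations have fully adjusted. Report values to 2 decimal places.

Short run: P = 34.45, Y = 2595.95. Long run: P = 35.00.

Short run: with Pᵉ = 34, SRAS is Y = 2217 + 11P. Setting AD = SRAS gives 689 = 20P, so P = 34.45 and Y = 2906 − 9P = 2595.95.
Output 2595.95 is above potential 2591, so over time expected prices rise and SRAS shifts left until Y returns to 2591.
Long run: Y = 2591 on the AD curve gives 2591 = 2906 − 9P, so P = 35.00.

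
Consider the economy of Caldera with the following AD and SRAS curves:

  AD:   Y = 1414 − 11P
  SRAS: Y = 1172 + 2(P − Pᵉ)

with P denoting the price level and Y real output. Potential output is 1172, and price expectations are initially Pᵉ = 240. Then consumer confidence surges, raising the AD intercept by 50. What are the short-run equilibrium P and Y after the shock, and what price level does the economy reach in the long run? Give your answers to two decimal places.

AD shifts right: new AD is Y = 1464 − 11P. With Pᵉ = 240, SRAS is Y = 692 + 2P.
Short run: 1464 − 11P = 692 + 2P gives 772 = 13P, so P = 59.38 and Y = 1464 − 11P = 810.77.
Y = 810.77 is below potential 1172; expectations adjust and SRAS shifts right until Y = 1172.
Long run: on the new AD curve, 1172 = 1464 − 11P gives P = 26.55.

Short run: P = 59.38, Y = 810.77. Long run: P = 26.55.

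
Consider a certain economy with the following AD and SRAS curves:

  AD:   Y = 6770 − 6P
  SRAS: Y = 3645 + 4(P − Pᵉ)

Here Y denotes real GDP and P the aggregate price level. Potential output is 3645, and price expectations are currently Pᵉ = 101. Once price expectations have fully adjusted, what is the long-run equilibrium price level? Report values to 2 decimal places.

Short run: with Pᵉ = 101, SRAS is Y = 3241 + 4P. Setting AD = SRAS gives 3529 = 10P, so P = 352.90 and Y = 6770 − 6P = 4652.60.
Output 4652.60 is above potential 3645, so over time expected prices rise and SRAS shifts left until Y returns to 3645.
Long run: Y = 3645 on the AD curve gives 3645 = 6770 − 6P, so P = 520.83.

Long-run P = 520.83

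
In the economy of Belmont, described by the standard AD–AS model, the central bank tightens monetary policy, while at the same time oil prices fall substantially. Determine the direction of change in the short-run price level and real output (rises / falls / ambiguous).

The first event is a negative demand shock: AD shifts left, which by itself pushes P down and Y down.
The second is a favourable supply shock: SRAS shifts right, which by itself pushes P down and Y up.
Both shocks push P down, so P falls. The two shocks push Y in opposite directions, so the effect on Y is ambiguous.

Price level: falls; output: ambiguous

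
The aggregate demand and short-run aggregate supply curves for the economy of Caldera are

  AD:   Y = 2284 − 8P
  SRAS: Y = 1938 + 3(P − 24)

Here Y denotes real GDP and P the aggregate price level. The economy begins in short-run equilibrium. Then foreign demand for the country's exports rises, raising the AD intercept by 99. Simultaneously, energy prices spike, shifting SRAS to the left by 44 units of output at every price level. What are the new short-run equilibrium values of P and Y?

P = 51, Y = 1975

After both shocks: AD is Y = 2383 − 8P and SRAS is Y = 1822 + 3P.
Setting them equal: 561 = 11P, so P = 51.
Y = 2383 − 8·51 = 1975.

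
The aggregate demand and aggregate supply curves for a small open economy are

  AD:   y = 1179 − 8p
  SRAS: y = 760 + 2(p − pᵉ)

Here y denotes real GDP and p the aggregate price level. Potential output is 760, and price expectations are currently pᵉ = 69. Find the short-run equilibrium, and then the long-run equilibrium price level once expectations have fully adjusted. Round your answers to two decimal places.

Short run: with pᵉ = 69, SRAS is y = 622 + 2p. Setting AD = SRAS gives 557 = 10p, so p = 55.70 and y = 1179 − 8p = 733.40.
Output 733.40 is below potential 760, so over time expected prices fall and SRAS shifts right until y returns to 760.
Long run: y = 760 on the AD curve gives 760 = 1179 − 8p, so p = 52.38.

Short run: p = 55.70, y = 733.40. Long run: p = 52.38.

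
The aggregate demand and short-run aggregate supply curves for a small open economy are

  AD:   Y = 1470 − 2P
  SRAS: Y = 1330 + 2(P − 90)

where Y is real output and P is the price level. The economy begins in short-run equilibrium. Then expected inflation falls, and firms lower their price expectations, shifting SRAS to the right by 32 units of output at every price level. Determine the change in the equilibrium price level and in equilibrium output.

ΔP = -8, ΔY = +16

This is a positive supply shock: SRAS shifts right.
New SRAS: Y = 1182 + 2P.
Set AD = SRAS: 1470 − 2P = 1182 + 2P, so 288 = 4P and P = 72.
Y = 1470 − 2·72 = 1326.
Initially P = 80, Y = 1310, so ΔP = -8 and ΔY = +16.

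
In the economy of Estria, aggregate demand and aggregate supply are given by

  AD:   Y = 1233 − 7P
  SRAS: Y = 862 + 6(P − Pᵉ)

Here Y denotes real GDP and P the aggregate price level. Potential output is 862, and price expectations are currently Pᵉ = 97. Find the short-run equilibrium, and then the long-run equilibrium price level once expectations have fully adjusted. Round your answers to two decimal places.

Short run: with Pᵉ = 97, SRAS is Y = 280 + 6P. Setting AD = SRAS gives 953 = 13P, so P = 73.31 and Y = 1233 − 7P = 719.85.
Output 719.85 is below potential 862, so over time expected prices fall and SRAS shifts right until Y returns to 862.
Long run: Y = 862 on the AD curve gives 862 = 1233 − 7P, so P = 53.00.

Short run: P = 73.31, Y = 719.85. Long run: P = 53.00.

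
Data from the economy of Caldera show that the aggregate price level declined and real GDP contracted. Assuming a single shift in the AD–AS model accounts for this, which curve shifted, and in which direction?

AD shifted left

P fell and Y fell. An AD shift moves P and Y in the same direction; an SRAS shift moves them in opposite directions.
Here P and Y moved in the same direction, so the AD curve shifted.
Since Y fell, AD shifted left.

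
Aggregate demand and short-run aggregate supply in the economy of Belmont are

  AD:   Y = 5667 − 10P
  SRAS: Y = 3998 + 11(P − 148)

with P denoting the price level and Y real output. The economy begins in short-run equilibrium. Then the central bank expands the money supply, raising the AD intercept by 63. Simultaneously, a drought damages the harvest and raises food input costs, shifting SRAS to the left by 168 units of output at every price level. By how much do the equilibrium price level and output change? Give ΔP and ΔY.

After both shocks: AD is Y = 5730 − 10P and SRAS is Y = 2202 + 11P.
Setting them equal: 3528 = 21P, so P = 168.
Y = 5730 − 10·168 = 4050.
Initially P = 157, Y = 4097, so ΔP = +11 and ΔY = -47.

ΔP = +11, ΔY = -47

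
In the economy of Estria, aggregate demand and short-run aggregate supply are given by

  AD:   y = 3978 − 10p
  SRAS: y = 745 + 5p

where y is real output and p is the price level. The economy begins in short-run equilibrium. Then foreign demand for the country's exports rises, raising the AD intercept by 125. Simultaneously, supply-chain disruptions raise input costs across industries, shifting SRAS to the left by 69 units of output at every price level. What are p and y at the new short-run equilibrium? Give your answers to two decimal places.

p = 228.47, y = 1818.33

After both shocks: AD is y = 4103 − 10p and SRAS is y = 676 + 5p.
Setting them equal: 3427 = 15p, so p = 228.47.
Substituting into AD, y = 1818.33.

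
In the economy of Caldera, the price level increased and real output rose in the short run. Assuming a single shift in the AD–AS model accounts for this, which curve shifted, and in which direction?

AD shifted right

P rose and Y rose. An AD shift moves P and Y in the same direction; an SRAS shift moves them in opposite directions.
Here P and Y moved in the same direction, so the AD curve shifted.
Since Y rose, AD shifted right.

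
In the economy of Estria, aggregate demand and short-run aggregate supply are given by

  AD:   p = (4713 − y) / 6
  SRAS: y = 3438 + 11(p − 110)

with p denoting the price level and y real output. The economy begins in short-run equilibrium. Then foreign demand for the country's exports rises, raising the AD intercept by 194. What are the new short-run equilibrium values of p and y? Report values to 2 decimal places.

p = 157.59, y = 3961.47

This is a positive demand shock: AD shifts right.
New AD: y = 4907 − 6p.
SRAS can be written y = 2228 + 11p.
Set AD = SRAS: 4907 − 6p = 2228 + 11p, so 2679 = 17p and p = 157.59.
Substituting into AD, y = 3961.47.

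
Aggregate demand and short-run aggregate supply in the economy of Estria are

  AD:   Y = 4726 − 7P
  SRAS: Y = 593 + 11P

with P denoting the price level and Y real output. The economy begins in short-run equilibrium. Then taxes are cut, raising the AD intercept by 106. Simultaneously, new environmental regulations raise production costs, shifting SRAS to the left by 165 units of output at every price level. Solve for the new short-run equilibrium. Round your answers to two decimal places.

After both shocks: AD is Y = 4832 − 7P and SRAS is Y = 428 + 11P.
Setting them equal: 4404 = 18P, so P = 244.67.
Substituting into AD, Y = 3119.33.

P = 244.67, Y = 3119.33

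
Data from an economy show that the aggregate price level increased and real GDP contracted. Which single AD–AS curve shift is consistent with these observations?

SRAS shifted left

P rose and Y fell. An AD shift moves P and Y in the same direction; an SRAS shift moves them in opposite directions.
Here P and Y moved in opposite directions, so the SRAS curve shifted.
Since Y fell, SRAS shifted left.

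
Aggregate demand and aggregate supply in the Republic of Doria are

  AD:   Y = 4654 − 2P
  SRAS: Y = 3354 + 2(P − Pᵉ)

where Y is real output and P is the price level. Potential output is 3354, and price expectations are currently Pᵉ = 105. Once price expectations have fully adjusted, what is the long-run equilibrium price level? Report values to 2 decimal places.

Short run: with Pᵉ = 105, SRAS is Y = 3144 + 2P. Setting AD = SRAS gives 1510 = 4P, so P = 377.50 and Y = 4654 − 2P = 3899.00.
Output 3899.00 is above potential 3354, so over time expected prices rise and SRAS shifts left until Y returns to 3354.
Long run: Y = 3354 on the AD curve gives 3354 = 4654 − 2P, so P = 650.00.

Long-run P = 650.00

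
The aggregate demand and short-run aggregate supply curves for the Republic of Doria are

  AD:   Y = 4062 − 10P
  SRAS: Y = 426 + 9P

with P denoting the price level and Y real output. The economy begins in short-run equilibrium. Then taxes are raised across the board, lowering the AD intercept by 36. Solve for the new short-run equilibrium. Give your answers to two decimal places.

P = 189.47, Y = 2131.26

This is a negative demand shock: AD shifts left.
New AD: Y = 4026 − 10P.
Set AD = SRAS: 4026 − 10P = 426 + 9P, so 3600 = 19P and P = 189.47.
Substituting into AD, Y = 2131.26.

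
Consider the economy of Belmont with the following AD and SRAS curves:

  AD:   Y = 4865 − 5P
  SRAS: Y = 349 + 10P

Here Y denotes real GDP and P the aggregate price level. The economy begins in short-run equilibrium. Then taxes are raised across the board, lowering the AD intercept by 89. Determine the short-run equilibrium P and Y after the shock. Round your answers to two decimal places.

P = 295.13, Y = 3300.33

This is a negative demand shock: AD shifts left.
New AD: Y = 4776 − 5P.
Set AD = SRAS: 4776 − 5P = 349 + 10P, so 4427 = 15P and P = 295.13.
Substituting into AD, Y = 3300.33.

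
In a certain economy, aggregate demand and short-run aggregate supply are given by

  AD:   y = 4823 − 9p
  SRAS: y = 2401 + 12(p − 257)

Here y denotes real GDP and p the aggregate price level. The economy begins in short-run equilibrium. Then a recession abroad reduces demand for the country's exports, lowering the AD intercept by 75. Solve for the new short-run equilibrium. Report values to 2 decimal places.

This is a negative demand shock: AD shifts left.
New AD: y = 4748 − 9p.
SRAS can be written y = 12p − 683.
Set AD = SRAS: 4748 − 9p = 12p − 683, so 5431 = 21p and p = 258.62.
Substituting into AD, y = 2420.43.

p = 258.62, y = 2420.43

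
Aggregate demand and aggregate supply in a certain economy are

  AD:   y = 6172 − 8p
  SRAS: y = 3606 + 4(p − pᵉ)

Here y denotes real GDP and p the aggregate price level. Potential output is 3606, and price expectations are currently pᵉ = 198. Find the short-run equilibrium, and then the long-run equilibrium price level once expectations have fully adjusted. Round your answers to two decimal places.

Short run: p = 279.83, y = 3933.33. Long run: p = 320.75.

Short run: with pᵉ = 198, SRAS is y = 2814 + 4p. Setting AD = SRAS gives 3358 = 12p, so p = 279.83 and y = 6172 − 8p = 3933.33.
Output 3933.33 is above potential 3606, so over time expected prices rise and SRAS shifts left until y returns to 3606.
Long run: y = 3606 on the AD curve gives 3606 = 6172 − 8p, so p = 320.75.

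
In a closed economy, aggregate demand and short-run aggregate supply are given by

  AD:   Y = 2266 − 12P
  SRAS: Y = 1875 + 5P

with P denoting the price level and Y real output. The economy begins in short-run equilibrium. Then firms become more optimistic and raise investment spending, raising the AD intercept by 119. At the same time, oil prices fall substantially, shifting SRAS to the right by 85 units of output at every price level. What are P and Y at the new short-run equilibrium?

After both shocks: AD is Y = 2385 − 12P and SRAS is Y = 1960 + 5P.
Setting them equal: 425 = 17P, so P = 25.
Y = 2385 − 12·25 = 2085.

P = 25, Y = 2085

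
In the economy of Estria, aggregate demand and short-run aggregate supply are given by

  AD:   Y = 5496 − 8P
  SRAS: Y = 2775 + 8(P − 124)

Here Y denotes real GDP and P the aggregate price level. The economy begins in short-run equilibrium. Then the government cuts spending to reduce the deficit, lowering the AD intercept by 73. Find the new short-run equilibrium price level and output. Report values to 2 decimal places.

This is a negative demand shock: AD shifts left.
New AD: Y = 5423 − 8P.
SRAS can be written Y = 1783 + 8P.
Set AD = SRAS: 5423 − 8P = 1783 + 8P, so 3640 = 16P and P = 227.50.
Substituting into AD, Y = 3603.00.

P = 227.50, Y = 3603.00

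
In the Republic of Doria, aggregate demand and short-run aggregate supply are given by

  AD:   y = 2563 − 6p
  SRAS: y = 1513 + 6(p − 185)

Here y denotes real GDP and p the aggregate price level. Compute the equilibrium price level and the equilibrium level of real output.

Write SRAS as y = 1513 + 6p − 1110 = 403 + 6p.
Set AD = SRAS: 2563 − 6p = 403 + 6p, so 2160 = 12p and p = 180.
Then y = 2563 − 6·180 = 1483.

p = 180, y = 1483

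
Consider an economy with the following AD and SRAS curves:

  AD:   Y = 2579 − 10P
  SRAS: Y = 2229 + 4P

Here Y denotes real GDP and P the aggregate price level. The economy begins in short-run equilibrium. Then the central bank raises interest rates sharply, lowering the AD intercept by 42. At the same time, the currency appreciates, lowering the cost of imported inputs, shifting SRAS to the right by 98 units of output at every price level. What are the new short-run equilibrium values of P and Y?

P = 15, Y = 2387

After both shocks: AD is Y = 2537 − 10P and SRAS is Y = 2327 + 4P.
Setting them equal: 210 = 14P, so P = 15.
Y = 2537 − 10·15 = 2387.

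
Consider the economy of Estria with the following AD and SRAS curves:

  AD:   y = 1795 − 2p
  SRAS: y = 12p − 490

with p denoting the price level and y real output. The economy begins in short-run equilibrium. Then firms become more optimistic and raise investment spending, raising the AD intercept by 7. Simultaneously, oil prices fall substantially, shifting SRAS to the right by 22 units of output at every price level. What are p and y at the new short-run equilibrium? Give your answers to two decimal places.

p = 162.14, y = 1477.71

After both shocks: AD is y = 1802 − 2p and SRAS is y = 12p − 468.
Setting them equal: 2270 = 14p, so p = 162.14.
Substituting into AD, y = 1477.71.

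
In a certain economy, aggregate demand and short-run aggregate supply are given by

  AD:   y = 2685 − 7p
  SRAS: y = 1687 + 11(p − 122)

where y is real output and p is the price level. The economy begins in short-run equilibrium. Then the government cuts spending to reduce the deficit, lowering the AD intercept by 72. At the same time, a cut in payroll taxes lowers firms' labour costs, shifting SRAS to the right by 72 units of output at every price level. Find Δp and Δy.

Δp = -8, Δy = -16

After both shocks: AD is y = 2613 − 7p and SRAS is y = 417 + 11p.
Setting them equal: 2196 = 18p, so p = 122.
y = 2613 − 7·122 = 1759.
Initially p = 130, y = 1775, so Δp = -8 and Δy = -16.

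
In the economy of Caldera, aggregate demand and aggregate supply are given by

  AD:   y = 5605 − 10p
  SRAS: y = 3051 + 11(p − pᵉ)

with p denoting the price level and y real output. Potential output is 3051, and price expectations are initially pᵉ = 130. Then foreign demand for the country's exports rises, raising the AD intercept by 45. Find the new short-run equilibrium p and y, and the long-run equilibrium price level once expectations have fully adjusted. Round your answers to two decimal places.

Short run: p = 191.86, y = 3731.43. Long run: p = 259.90.

AD shifts right: new AD is y = 5650 − 10p. With pᵉ = 130, SRAS is y = 1621 + 11p.
Short run: 5650 − 10p = 1621 + 11p gives 4029 = 21p, so p = 191.86 and y = 5650 − 10p = 3731.43.
y = 3731.43 is above potential 3051; expectations adjust and SRAS shifts left until y = 3051.
Long run: on the new AD curve, 3051 = 5650 − 10p gives p = 259.90.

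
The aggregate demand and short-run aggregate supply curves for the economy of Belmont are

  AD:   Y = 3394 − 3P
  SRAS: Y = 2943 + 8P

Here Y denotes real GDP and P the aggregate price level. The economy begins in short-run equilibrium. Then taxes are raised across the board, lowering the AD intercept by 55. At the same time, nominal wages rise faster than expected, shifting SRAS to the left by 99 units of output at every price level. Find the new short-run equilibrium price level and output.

P = 45, Y = 3204

After both shocks: AD is Y = 3339 − 3P and SRAS is Y = 2844 + 8P.
Setting them equal: 495 = 11P, so P = 45.
Y = 3339 − 3·45 = 3204.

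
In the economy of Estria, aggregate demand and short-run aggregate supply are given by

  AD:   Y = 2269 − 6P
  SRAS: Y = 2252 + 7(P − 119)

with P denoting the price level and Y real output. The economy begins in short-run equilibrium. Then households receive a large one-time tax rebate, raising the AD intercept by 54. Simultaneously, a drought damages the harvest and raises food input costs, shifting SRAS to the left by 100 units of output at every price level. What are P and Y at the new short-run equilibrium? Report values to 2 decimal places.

P = 77.23, Y = 1859.62

After both shocks: AD is Y = 2323 − 6P and SRAS is Y = 1319 + 7P.
Setting them equal: 1004 = 13P, so P = 77.23.
Substituting into AD, Y = 1859.62.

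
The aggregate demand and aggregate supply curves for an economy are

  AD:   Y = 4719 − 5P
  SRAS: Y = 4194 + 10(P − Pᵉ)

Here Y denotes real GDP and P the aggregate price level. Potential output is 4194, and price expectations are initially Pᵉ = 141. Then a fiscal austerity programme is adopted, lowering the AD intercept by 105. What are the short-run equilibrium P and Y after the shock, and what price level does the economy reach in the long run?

Short run: P = 122, Y = 4004. Long run: P = 84.

AD shifts left: new AD is Y = 4614 − 5P. With Pᵉ = 141, SRAS is Y = 2784 + 10P.
Short run: 4614 − 5P = 2784 + 10P gives 1830 = 15P, so P = 122 and Y = 4614 − 5·122 = 4004.
Y = 4004 is below potential 4194; expectations adjust and SRAS shifts right until Y = 4194.
Long run: on the new AD curve, 4194 = 4614 − 5P gives P = 84.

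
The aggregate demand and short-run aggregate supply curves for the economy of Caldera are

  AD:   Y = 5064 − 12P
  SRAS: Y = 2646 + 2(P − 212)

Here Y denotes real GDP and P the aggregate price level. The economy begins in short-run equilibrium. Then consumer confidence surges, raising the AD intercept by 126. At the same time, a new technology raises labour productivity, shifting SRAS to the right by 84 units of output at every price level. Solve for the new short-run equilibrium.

After both shocks: AD is Y = 5190 − 12P and SRAS is Y = 2306 + 2P.
Setting them equal: 2884 = 14P, so P = 206.
Y = 5190 − 12·206 = 2718.

P = 206, Y = 2718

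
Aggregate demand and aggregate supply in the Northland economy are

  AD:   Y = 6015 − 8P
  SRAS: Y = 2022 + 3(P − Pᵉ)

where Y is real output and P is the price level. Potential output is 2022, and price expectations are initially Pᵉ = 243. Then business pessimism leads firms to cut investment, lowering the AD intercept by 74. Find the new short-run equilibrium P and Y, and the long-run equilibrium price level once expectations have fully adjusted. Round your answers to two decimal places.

AD shifts left: new AD is Y = 5941 − 8P. With Pᵉ = 243, SRAS is Y = 1293 + 3P.
Short run: 5941 − 8P = 1293 + 3P gives 4648 = 11P, so P = 422.55 and Y = 5941 − 8P = 2560.64.
Y = 2560.64 is above potential 2022; expectations adjust and SRAS shifts left until Y = 2022.
Long run: on the new AD curve, 2022 = 5941 − 8P gives P = 489.88.

Short run: P = 422.55, Y = 2560.64. Long run: P = 489.88.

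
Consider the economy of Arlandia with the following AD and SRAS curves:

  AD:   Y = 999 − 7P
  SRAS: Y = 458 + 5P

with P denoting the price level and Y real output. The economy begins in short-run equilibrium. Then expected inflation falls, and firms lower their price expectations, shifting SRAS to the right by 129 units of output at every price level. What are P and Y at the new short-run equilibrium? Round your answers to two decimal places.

P = 34.33, Y = 758.67

This is a positive supply shock: SRAS shifts right.
New SRAS: Y = 587 + 5P.
Set AD = SRAS: 999 − 7P = 587 + 5P, so 412 = 12P and P = 34.33.
Substituting into AD, Y = 758.67.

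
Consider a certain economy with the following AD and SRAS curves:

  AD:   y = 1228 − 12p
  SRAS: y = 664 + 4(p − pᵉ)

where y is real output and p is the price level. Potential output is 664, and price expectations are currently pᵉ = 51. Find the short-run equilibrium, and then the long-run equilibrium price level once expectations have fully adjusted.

Short run: p = 48, y = 652. Long run: p = 47.

Short run: with pᵉ = 51, SRAS is y = 460 + 4p. Setting AD = SRAS gives 768 = 16p, so p = 48 and y = 1228 − 12·48 = 652.
Output 652 is below potential 664, so over time expected prices fall and SRAS shifts right until y returns to 664.
Long run: y = 664 on the AD curve gives 664 = 1228 − 12p, so p = 47.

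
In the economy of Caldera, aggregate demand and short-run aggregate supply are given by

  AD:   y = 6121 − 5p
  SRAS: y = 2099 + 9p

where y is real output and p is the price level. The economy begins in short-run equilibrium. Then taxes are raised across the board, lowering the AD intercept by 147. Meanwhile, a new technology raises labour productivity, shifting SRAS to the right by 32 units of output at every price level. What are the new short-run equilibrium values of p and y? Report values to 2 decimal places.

p = 274.50, y = 4601.50

After both shocks: AD is y = 5974 − 5p and SRAS is y = 2131 + 9p.
Setting them equal: 3843 = 14p, so p = 274.50.
Substituting into AD, y = 4601.50.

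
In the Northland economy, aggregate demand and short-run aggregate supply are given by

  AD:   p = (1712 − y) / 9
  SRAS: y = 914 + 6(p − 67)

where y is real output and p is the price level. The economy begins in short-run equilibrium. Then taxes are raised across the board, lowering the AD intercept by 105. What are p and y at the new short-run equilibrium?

This is a negative demand shock: AD shifts left.
New AD: y = 1607 − 9p.
SRAS can be written y = 512 + 6p.
Set AD = SRAS: 1607 − 9p = 512 + 6p, so 1095 = 15p and p = 73.
y = 1607 − 9·73 = 950.

p = 73, y = 950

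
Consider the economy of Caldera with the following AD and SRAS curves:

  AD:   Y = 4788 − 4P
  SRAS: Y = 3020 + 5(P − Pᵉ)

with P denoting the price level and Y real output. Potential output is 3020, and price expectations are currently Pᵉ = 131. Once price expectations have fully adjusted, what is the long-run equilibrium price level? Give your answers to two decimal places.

Short run: with Pᵉ = 131, SRAS is Y = 2365 + 5P. Setting AD = SRAS gives 2423 = 9P, so P = 269.22 and Y = 4788 − 4P = 3711.11.
Output 3711.11 is above potential 3020, so over time expected prices rise and SRAS shifts left until Y returns to 3020.
Long run: Y = 3020 on the AD curve gives 3020 = 4788 − 4P, so P = 442.00.

Long-run P = 442.00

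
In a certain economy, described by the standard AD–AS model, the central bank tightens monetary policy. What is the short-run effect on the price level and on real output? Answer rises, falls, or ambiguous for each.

Price level: falls; output: falls

This is a negative demand shock: AD shifts left.
Moving along the upward-sloping SRAS curve, P falls and Y falls.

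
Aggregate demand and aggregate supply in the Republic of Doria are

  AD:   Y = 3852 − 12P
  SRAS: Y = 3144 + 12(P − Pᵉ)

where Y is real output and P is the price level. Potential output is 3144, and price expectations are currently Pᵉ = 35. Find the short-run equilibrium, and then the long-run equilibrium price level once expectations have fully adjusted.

Short run: P = 47, Y = 3288. Long run: P = 59.

Short run: with Pᵉ = 35, SRAS is Y = 2724 + 12P. Setting AD = SRAS gives 1128 = 24P, so P = 47 and Y = 3852 − 12·47 = 3288.
Output 3288 is above potential 3144, so over time expected prices rise and SRAS shifts left until Y returns to 3144.
Long run: Y = 3144 on the AD curve gives 3144 = 3852 − 12P, so P = 59.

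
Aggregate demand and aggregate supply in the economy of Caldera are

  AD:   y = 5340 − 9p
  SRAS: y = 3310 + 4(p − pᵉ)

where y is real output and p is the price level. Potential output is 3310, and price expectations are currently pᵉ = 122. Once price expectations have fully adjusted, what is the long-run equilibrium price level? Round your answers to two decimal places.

Long-run p = 225.56

Short run: with pᵉ = 122, SRAS is y = 2822 + 4p. Setting AD = SRAS gives 2518 = 13p, so p = 193.69 and y = 5340 − 9p = 3596.77.
Output 3596.77 is above potential 3310, so over time expected prices rise and SRAS shifts left until y returns to 3310.
Long run: y = 3310 on the AD curve gives 3310 = 5340 − 9p, so p = 225.56.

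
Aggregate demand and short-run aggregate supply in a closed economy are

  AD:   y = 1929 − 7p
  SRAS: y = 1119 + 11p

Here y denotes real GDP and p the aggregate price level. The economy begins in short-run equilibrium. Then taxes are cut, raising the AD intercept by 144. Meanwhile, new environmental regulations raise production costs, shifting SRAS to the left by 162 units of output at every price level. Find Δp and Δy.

After both shocks: AD is y = 2073 − 7p and SRAS is y = 957 + 11p.
Setting them equal: 1116 = 18p, so p = 62.
y = 2073 − 7·62 = 1639.
Initially p = 45, y = 1614, so Δp = +17 and Δy = +25.

Δp = +17, Δy = +25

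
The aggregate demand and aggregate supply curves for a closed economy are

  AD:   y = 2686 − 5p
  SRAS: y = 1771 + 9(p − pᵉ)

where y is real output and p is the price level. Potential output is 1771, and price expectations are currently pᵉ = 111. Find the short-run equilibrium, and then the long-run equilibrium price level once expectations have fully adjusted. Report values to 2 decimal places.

Short run: p = 136.71, y = 2002.43. Long run: p = 183.00.

Short run: with pᵉ = 111, SRAS is y = 772 + 9p. Setting AD = SRAS gives 1914 = 14p, so p = 136.71 and y = 2686 − 5p = 2002.43.
Output 2002.43 is above potential 1771, so over time expected prices rise and SRAS shifts left until y returns to 1771.
Long run: y = 1771 on the AD curve gives 1771 = 2686 − 5p, so p = 183.00.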